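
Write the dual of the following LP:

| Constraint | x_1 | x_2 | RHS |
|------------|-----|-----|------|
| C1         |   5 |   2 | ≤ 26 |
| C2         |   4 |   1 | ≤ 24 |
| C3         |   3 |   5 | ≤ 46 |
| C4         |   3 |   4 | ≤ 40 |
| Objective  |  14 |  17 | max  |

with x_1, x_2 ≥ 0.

Primal max cᵀx s.t. Ax ≤ b, x ≥ 0  →  Dual min bᵀy s.t. Aᵀy ≥ c, y ≥ 0.

Minimize: z = 26y1 + 24y2 + 46y3 + 40y4

Subject to:
  5y1 + 4y2 + 3y3 + 3y4 ≥ 14
  2y1 + y2 + 5y3 + 4y4 ≥ 17
  y1, y2, y3, y4 ≥ 0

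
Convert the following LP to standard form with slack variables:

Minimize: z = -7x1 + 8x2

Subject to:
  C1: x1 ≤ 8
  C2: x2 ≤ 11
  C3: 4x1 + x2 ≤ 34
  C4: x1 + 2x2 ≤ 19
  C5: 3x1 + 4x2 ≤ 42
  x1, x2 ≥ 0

min z = -7x1 + 8x2

s.t.
  x1 + s1 = 8
  x2 + s2 = 11
  4x1 + x2 + s3 = 34
  x1 + 2x2 + s4 = 19
  3x1 + 4x2 + s5 = 42
  x1, x2, s1, s2, s3, s4, s5 ≥ 0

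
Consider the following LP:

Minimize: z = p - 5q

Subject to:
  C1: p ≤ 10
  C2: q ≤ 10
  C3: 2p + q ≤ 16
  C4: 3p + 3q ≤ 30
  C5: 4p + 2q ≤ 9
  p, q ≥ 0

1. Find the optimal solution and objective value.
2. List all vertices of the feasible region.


1. p = 0, q = 4.5, z = -22.5
2. (0, 0), (2.25, 0), (0, 4.5)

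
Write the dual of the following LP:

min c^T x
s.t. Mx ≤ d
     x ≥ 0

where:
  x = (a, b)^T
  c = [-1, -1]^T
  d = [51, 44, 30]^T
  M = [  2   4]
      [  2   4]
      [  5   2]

Primal min cᵀx s.t. Ax ≤ b, x ≥ 0  →  Dual max −bᵀy s.t. Aᵀy ≥ −c, y ≥ 0.

Maximize: z = -51y1 - 44y2 - 30y3

Subject to:
  2y1 + 2y2 + 5y3 ≥ 1
  4y1 + 4y2 + 2y3 ≥ 1
  y1, y2, y3 ≥ 0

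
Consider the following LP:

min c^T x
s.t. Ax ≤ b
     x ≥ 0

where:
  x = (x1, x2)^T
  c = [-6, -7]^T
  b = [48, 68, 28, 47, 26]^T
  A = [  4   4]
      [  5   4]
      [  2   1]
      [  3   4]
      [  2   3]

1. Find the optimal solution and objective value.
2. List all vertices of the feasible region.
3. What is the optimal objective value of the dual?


1. x1 = 10, x2 = 2, z = -74
2. (0, 0), (12, 0), (10, 2), (0, 8.667)
3. -74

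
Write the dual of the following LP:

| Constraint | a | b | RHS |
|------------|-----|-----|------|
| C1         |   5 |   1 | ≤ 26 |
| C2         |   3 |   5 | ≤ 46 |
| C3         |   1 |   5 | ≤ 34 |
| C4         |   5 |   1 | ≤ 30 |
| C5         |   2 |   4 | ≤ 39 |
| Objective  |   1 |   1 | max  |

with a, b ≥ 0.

Primal max cᵀx s.t. Ax ≤ b, x ≥ 0  →  Dual min bᵀy s.t. Aᵀy ≥ c, y ≥ 0.

Minimize: z = 26y1 + 46y2 + 34y3 + 30y4 + 39y5

Subject to:
  5y1 + 3y2 + y3 + 5y4 + 2y5 ≥ 1
  y1 + 5y2 + 5y3 + y4 + 4y5 ≥ 1
  y1, y2, y3, y4, y5 ≥ 0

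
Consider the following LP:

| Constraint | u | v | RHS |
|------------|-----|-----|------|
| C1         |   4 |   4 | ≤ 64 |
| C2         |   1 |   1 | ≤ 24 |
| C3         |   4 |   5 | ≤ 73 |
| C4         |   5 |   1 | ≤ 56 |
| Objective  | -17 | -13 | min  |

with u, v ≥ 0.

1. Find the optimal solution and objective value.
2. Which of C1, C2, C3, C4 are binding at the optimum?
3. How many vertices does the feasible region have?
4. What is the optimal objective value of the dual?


1. u = 10, v = 6, z = -248
2. C1, C4
3. 5
4. -248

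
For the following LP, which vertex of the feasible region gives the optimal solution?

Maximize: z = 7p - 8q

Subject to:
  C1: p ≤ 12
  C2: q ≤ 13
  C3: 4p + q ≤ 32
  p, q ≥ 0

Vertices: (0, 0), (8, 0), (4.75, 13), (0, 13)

Evaluate the objective at each vertex of the feasible region:
  z(0, 0) = 0
  z(8, 0) = 56  ←
  z(4.75, 13) = -70.75
  z(0, 13) = -104
The maximum is at p = 8, q = 0.

(8, 0)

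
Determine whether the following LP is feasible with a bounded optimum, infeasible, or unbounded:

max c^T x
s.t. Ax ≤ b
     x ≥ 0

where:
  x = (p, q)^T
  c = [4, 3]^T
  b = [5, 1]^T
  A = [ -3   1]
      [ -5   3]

Unbounded (objective can increase without bound)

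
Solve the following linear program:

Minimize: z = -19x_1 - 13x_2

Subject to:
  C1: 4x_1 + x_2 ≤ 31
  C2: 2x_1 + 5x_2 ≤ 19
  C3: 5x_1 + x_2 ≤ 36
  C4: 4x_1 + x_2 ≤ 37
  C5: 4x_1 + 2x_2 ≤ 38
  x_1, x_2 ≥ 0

Evaluate the objective at each vertex of the feasible region:
  z(0, 0) = 0
  z(7.2, 0) = -136.8
  z(7, 1) = -146  ←
  z(0, 3.8) = -49.4
The minimum is at x_1 = 7, x_2 = 1.

x_1 = 7, x_2 = 1, z = -146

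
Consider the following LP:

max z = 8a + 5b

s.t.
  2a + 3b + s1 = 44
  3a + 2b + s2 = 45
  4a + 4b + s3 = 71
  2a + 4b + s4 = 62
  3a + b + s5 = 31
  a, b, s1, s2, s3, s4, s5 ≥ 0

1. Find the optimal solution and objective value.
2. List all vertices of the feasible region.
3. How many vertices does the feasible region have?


1. a = 7, b = 10, z = 106
2. (0, 0), (10.33, 0), (7, 10), (0, 14.67)
3. 4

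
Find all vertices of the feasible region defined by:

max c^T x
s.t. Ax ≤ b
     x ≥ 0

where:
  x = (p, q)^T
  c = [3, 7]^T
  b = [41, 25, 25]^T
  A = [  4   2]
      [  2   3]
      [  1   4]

(0, 0), (10.25, 0), (9.125, 2.25), (5, 5), (0, 6.25)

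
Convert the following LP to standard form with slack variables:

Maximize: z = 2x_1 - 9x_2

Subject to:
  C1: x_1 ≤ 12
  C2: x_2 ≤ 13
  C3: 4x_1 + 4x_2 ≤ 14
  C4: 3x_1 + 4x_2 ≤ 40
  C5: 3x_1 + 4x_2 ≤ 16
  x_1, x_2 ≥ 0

max z = 2x_1 - 9x_2

s.t.
  x_1 + s1 = 12
  x_2 + s2 = 13
  4x_1 + 4x_2 + s3 = 14
  3x_1 + 4x_2 + s4 = 40
  3x_1 + 4x_2 + s5 = 16
  x_1, x_2, s1, s2, s3, s4, s5 ≥ 0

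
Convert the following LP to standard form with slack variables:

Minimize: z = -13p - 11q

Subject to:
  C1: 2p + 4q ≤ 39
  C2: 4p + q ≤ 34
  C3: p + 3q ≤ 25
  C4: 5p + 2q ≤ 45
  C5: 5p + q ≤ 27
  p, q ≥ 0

min z = -13p - 11q

s.t.
  2p + 4q + s1 = 39
  4p + q + s2 = 34
  p + 3q + s3 = 25
  5p + 2q + s4 = 45
  5p + q + s5 = 27
  p, q, s1, s2, s3, s4, s5 ≥ 0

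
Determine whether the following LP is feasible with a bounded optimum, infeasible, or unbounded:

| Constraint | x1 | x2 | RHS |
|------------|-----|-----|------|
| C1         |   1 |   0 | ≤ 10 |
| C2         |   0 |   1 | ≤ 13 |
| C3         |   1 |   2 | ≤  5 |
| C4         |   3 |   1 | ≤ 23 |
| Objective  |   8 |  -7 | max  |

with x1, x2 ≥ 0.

Feasible with a bounded optimal solution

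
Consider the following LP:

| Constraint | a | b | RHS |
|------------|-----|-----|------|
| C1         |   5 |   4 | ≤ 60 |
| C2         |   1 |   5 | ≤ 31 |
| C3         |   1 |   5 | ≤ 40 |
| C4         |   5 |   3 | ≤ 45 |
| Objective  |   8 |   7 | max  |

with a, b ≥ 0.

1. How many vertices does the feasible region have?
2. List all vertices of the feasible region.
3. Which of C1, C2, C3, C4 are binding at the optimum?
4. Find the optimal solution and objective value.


1. 4
2. (0, 0), (9, 0), (6, 5), (0, 6.2)
3. C2, C4
4. a = 6, b = 5, z = 83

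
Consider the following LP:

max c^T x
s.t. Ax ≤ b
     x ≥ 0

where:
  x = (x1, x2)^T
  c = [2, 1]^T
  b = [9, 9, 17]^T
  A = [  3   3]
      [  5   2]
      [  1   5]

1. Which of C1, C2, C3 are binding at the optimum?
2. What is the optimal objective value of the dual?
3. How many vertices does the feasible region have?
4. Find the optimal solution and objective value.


1. C1, C2
2. 4
3. 4
4. x1 = 1, x2 = 2, z = 4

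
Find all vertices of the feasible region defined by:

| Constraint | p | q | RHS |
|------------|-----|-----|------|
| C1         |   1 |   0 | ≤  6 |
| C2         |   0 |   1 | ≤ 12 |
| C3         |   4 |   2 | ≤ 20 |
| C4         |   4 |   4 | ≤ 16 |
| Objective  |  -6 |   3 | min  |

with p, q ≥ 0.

(0, 0), (4, 0), (0, 4)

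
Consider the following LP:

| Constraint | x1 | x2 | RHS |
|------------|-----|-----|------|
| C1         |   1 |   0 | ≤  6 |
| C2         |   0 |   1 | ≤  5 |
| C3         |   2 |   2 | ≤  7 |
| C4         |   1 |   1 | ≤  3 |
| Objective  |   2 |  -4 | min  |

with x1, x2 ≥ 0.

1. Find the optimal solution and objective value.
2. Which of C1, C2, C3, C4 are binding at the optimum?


1. x1 = 0, x2 = 3, z = -12
2. C4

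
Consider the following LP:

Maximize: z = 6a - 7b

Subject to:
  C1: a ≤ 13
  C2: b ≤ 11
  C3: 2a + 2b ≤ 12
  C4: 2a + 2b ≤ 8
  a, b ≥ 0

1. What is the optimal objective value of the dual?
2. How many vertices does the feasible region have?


1. 24
2. 3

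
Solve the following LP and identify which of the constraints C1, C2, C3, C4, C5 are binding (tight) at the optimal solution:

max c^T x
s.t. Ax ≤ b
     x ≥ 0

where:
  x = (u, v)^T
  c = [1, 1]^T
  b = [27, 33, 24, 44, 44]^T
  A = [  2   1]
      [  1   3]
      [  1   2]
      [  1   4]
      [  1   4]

At u = 10, v = 7, compute slack b - a·x for each constraint:
  C1: 27 − 27 = 0  (binding)
  C2: 33 − 31 = 2  (slack)
  C3: 24 − 24 = 0  (binding)
  C4: 44 − 38 = 6  (slack)
  C5: 44 − 38 = 6  (slack)

Optimal: u = 10, v = 7
Binding: C1, C3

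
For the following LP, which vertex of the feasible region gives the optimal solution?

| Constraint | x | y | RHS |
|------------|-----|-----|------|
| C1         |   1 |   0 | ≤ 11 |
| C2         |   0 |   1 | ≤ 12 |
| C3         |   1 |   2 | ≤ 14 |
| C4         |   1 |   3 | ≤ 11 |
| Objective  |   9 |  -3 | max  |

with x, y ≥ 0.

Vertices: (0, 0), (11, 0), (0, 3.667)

Evaluate the objective at each vertex of the feasible region:
  z(0, 0) = 0
  z(11, 0) = 99  ←
  z(0, 3.667) = -11
The maximum is at x = 11, y = 0.

(11, 0)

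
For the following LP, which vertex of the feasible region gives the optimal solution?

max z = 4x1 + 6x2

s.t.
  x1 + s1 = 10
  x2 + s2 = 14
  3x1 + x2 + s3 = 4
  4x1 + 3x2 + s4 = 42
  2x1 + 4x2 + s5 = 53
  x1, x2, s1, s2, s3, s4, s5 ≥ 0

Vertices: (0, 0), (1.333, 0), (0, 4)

Evaluate the objective at each vertex of the feasible region:
  z(0, 0) = 0
  z(1.333, 0) = 5.333
  z(0, 4) = 24  ←
The maximum is at x1 = 0, x2 = 4.

(0, 4)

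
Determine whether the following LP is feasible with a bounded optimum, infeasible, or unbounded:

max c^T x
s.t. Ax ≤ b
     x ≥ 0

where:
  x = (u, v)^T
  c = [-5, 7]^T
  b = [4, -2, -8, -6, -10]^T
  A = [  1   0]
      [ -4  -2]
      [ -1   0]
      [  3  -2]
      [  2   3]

Infeasible (no feasible solution exists)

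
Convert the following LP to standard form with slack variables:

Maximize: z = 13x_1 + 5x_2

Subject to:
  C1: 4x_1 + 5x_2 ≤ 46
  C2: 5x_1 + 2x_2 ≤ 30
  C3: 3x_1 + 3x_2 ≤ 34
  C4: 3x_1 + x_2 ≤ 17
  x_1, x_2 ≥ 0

max z = 13x_1 + 5x_2

s.t.
  4x_1 + 5x_2 + s1 = 46
  5x_1 + 2x_2 + s2 = 30
  3x_1 + 3x_2 + s3 = 34
  3x_1 + x_2 + s4 = 17
  x_1, x_2, s1, s2, s3, s4 ≥ 0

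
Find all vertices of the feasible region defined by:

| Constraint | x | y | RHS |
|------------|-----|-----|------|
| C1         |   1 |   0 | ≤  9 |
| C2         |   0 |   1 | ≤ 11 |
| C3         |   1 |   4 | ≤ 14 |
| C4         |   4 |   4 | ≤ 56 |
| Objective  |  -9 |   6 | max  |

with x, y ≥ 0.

(0, 0), (9, 0), (9, 1.25), (0, 3.5)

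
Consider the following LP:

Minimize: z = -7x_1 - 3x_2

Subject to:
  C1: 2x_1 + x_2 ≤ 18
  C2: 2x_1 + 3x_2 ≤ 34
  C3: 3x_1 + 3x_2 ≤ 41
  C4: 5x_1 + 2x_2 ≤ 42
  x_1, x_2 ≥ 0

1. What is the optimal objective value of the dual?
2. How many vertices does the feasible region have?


1. -60
2. 5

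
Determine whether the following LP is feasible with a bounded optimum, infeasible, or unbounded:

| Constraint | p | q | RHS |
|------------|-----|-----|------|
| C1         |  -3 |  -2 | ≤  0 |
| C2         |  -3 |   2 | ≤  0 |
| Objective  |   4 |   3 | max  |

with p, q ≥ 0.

Unbounded (objective can increase without bound)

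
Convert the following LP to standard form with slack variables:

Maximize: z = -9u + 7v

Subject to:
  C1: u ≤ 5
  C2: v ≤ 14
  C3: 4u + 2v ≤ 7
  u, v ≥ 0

max z = -9u + 7v

s.t.
  u + s1 = 5
  v + s2 = 14
  4u + 2v + s3 = 7
  u, v, s1, s2, s3 ≥ 0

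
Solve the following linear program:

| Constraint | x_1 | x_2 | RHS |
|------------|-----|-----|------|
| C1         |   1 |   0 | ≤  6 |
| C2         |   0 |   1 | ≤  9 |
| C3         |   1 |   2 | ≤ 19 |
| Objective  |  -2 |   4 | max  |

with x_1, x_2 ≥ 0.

Evaluate the objective at each vertex of the feasible region:
  z(0, 0) = 0
  z(6, 0) = -12
  z(6, 6.5) = 14
  z(1, 9) = 34
  z(0, 9) = 36  ←
The maximum is at x_1 = 0, x_2 = 9.

x_1 = 0, x_2 = 9, z = 36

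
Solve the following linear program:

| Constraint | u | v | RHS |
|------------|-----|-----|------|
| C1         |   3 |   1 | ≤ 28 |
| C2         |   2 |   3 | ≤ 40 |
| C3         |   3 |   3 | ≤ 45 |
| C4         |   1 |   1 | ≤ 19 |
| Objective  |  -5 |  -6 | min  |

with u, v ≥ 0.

Evaluate the objective at each vertex of the feasible region:
  z(0, 0) = 0
  z(9.333, 0) = -46.67
  z(6.5, 8.5) = -83.5
  z(5, 10) = -85  ←
  z(0, 13.33) = -80
The minimum is at u = 5, v = 10.

u = 5, v = 10, z = -85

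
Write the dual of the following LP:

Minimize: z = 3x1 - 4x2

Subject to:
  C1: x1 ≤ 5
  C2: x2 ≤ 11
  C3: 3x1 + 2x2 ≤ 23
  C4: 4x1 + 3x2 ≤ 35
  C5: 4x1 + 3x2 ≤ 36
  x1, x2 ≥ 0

Primal min cᵀx s.t. Ax ≤ b, x ≥ 0  →  Dual max −bᵀy s.t. Aᵀy ≥ −c, y ≥ 0.

Maximize: z = -5y1 - 11y2 - 23y3 - 35y4 - 36y5

Subject to:
  y1 + 3y3 + 4y4 + 4y5 ≥ -3
  y2 + 2y3 + 3y4 + 3y5 ≥ 4
  y1, y2, y3, y4, y5 ≥ 0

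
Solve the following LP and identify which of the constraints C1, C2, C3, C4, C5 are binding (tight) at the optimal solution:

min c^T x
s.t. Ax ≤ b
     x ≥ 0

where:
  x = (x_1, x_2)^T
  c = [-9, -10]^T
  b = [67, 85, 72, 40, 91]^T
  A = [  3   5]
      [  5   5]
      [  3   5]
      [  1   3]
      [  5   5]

At x_1 = 9, x_2 = 8, compute slack b - a·x for each constraint:
  C1: 67 − 67 = 0  (binding)
  C2: 85 − 85 = 0  (binding)
  C3: 72 − 67 = 5  (slack)
  C4: 40 − 33 = 7  (slack)
  C5: 91 − 85 = 6  (slack)

Optimal: x_1 = 9, x_2 = 8
Binding: C1, C2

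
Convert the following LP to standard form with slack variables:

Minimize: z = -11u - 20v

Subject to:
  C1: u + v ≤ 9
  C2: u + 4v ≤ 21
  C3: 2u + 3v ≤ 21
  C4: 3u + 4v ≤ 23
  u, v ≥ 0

min z = -11u - 20v

s.t.
  u + v + s1 = 9
  u + 4v + s2 = 21
  2u + 3v + s3 = 21
  3u + 4v + s4 = 23
  u, v, s1, s2, s3, s4 ≥ 0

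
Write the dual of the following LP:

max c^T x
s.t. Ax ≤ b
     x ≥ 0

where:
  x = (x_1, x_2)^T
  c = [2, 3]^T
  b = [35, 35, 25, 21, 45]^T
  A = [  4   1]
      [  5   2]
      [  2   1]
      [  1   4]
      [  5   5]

Primal max cᵀx s.t. Ax ≤ b, x ≥ 0  →  Dual min bᵀy s.t. Aᵀy ≥ c, y ≥ 0.

Minimize: z = 35y1 + 35y2 + 25y3 + 21y4 + 45y5

Subject to:
  4y1 + 5y2 + 2y3 + y4 + 5y5 ≥ 2
  y1 + 2y2 + y3 + 4y4 + 5y5 ≥ 3
  y1, y2, y3, y4, y5 ≥ 0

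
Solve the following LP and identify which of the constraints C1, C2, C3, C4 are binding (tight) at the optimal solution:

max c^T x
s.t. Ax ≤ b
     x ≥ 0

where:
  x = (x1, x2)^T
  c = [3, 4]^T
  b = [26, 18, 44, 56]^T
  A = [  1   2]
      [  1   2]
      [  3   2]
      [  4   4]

At x1 = 10, x2 = 4, compute slack b - a·x for each constraint:
  C1: 26 − 18 = 8  (slack)
  C2: 18 − 18 = 0  (binding)
  C3: 44 − 38 = 6  (slack)
  C4: 56 − 56 = 0  (binding)

Optimal: x1 = 10, x2 = 4
Binding: C2, C4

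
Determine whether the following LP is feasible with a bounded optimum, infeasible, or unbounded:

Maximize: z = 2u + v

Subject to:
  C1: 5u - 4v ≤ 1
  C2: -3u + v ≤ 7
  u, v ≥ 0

Unbounded (objective can increase without bound)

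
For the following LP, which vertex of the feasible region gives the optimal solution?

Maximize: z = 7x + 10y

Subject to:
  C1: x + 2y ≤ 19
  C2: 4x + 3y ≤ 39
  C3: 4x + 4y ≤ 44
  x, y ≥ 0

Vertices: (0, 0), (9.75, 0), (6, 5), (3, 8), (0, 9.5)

Evaluate the objective at each vertex of the feasible region:
  z(0, 0) = 0
  z(9.75, 0) = 68.25
  z(6, 5) = 92
  z(3, 8) = 101  ←
  z(0, 9.5) = 95
The maximum is at x = 3, y = 8.

(3, 8)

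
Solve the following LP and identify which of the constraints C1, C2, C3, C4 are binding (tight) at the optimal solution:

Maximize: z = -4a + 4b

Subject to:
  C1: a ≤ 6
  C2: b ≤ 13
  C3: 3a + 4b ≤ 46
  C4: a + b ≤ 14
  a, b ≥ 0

At a = 0, b = 11.5, compute slack b - a·x for each constraint:
  C1: 6 − 0 = 6  (slack)
  C2: 13 − 11.5 = 1.5  (slack)
  C3: 46 − 46 = 0  (binding)
  C4: 14 − 11.5 = 2.5  (slack)

Optimal: a = 0, b = 11.5
Binding: C3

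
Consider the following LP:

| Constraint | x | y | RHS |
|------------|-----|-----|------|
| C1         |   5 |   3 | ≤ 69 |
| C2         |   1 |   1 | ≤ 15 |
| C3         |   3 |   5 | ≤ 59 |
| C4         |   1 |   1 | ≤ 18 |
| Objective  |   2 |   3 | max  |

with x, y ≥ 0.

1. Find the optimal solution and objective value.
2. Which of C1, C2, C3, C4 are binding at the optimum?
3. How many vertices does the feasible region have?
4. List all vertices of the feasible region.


1. x = 8, y = 7, z = 37
2. C2, C3
3. 5
4. (0, 0), (13.8, 0), (12, 3), (8, 7), (0, 11.8)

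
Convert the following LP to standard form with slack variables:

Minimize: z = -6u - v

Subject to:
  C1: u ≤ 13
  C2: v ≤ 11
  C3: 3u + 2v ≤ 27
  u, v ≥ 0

min z = -6u - v

s.t.
  u + s1 = 13
  v + s2 = 11
  3u + 2v + s3 = 27
  u, v, s1, s2, s3 ≥ 0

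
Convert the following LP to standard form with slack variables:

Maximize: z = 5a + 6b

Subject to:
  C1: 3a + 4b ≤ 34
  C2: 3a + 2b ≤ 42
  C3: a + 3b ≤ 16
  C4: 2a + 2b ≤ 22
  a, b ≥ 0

max z = 5a + 6b

s.t.
  3a + 4b + s1 = 34
  3a + 2b + s2 = 42
  a + 3b + s3 = 16
  2a + 2b + s4 = 22
  a, b, s1, s2, s3, s4 ≥ 0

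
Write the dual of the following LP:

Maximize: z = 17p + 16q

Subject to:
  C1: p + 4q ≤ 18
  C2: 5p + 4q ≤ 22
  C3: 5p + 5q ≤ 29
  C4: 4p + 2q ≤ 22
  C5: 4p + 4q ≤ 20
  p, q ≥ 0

Primal max cᵀx s.t. Ax ≤ b, x ≥ 0  →  Dual min bᵀy s.t. Aᵀy ≥ c, y ≥ 0.

Minimize: z = 18y1 + 22y2 + 29y3 + 22y4 + 20y5

Subject to:
  y1 + 5y2 + 5y3 + 4y4 + 4y5 ≥ 17
  4y1 + 4y2 + 5y3 + 2y4 + 4y5 ≥ 16
  y1, y2, y3, y4, y5 ≥ 0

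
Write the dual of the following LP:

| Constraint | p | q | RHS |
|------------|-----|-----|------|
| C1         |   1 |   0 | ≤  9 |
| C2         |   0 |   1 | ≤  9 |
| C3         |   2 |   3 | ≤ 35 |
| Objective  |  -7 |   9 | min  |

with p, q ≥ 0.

Primal min cᵀx s.t. Ax ≤ b, x ≥ 0  →  Dual max −bᵀy s.t. Aᵀy ≥ −c, y ≥ 0.

Maximize: z = -9y1 - 9y2 - 35y3

Subject to:
  y1 + 2y3 ≥ 7
  y2 + 3y3 ≥ -9
  y1, y2, y3 ≥ 0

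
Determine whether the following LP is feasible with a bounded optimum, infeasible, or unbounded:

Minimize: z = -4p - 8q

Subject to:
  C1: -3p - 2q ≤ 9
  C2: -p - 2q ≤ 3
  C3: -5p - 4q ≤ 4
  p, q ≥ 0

Unbounded (objective can decrease without bound)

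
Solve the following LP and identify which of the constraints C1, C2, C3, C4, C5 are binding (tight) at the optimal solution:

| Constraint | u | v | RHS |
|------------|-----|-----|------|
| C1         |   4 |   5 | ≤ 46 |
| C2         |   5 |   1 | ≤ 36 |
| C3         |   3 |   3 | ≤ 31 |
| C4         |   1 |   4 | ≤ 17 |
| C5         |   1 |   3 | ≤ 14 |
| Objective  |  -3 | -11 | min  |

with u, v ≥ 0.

At u = 5, v = 3, compute slack b - a·x for each constraint:
  C1: 46 − 35 = 11  (slack)
  C2: 36 − 28 = 8  (slack)
  C3: 31 − 24 = 7  (slack)
  C4: 17 − 17 = 0  (binding)
  C5: 14 − 14 = 0  (binding)

Optimal: u = 5, v = 3
Binding: C4, C5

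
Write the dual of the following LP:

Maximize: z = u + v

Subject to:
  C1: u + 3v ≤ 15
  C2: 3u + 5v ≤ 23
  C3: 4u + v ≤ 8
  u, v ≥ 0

Primal max cᵀx s.t. Ax ≤ b, x ≥ 0  →  Dual min bᵀy s.t. Aᵀy ≥ c, y ≥ 0.

Minimize: z = 15y1 + 23y2 + 8y3

Subject to:
  y1 + 3y2 + 4y3 ≥ 1
  3y1 + 5y2 + y3 ≥ 1
  y1, y2, y3 ≥ 0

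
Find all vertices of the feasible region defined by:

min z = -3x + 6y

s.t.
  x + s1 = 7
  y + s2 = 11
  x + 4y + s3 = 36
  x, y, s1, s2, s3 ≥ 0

(0, 0), (7, 0), (7, 7.25), (0, 9)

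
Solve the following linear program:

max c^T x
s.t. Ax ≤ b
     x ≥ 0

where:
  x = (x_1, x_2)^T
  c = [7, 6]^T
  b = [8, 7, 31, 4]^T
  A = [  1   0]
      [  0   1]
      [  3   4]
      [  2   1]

Evaluate the objective at each vertex of the feasible region:
  z(0, 0) = 0
  z(2, 0) = 14
  z(0, 4) = 24  ←
The maximum is at x_1 = 0, x_2 = 4.

x_1 = 0, x_2 = 4, z = 24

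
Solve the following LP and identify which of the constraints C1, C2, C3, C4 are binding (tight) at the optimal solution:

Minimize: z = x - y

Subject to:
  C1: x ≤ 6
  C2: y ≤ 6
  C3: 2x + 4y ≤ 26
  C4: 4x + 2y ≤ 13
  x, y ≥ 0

At x = 0, y = 6, compute slack b - a·x for each constraint:
  C1: 6 − 0 = 6  (slack)
  C2: 6 − 6 = 0  (binding)
  C3: 26 − 24 = 2  (slack)
  C4: 13 − 12 = 1  (slack)

Optimal: x = 0, y = 6
Binding: C2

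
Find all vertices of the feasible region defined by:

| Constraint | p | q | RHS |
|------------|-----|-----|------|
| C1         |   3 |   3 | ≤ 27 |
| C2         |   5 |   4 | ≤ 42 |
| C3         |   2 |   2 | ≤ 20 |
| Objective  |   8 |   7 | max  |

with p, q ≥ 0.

(0, 0), (8.4, 0), (6, 3), (0, 9)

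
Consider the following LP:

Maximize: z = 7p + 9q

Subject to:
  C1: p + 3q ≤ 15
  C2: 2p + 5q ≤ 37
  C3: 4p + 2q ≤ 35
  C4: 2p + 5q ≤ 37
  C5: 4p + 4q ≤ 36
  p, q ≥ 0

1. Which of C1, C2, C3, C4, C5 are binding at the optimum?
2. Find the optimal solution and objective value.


1. C1, C5
2. p = 6, q = 3, z = 69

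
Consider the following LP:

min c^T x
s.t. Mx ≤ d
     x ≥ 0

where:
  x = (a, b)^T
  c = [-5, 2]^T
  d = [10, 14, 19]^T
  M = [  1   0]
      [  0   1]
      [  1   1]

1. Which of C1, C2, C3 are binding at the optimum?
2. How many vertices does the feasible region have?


1. C1
2. 5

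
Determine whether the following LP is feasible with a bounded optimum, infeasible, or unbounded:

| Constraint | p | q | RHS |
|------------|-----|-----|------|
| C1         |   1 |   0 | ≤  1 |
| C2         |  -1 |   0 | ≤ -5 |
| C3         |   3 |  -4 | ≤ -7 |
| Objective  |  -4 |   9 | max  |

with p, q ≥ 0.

Infeasible (no feasible solution exists)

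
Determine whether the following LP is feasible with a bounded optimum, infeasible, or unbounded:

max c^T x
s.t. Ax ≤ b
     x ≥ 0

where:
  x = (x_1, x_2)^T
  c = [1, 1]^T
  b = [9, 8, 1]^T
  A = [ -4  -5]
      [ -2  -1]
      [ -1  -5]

Unbounded (objective can increase without bound)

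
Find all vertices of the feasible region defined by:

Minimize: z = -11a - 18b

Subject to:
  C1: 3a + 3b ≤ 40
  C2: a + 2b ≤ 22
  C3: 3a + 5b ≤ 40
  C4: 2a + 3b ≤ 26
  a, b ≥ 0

(0, 0), (13, 0), (10, 2), (0, 8)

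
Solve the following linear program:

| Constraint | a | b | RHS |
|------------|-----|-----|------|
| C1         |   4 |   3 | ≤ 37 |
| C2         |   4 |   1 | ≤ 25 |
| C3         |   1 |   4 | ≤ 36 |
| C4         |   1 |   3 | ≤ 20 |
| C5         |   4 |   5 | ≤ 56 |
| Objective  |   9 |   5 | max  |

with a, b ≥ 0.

Evaluate the objective at each vertex of the feasible region:
  z(0, 0) = 0
  z(6.25, 0) = 56.25
  z(5, 5) = 70  ←
  z(0, 6.667) = 33.33
The maximum is at a = 5, b = 5.

a = 5, b = 5, z = 70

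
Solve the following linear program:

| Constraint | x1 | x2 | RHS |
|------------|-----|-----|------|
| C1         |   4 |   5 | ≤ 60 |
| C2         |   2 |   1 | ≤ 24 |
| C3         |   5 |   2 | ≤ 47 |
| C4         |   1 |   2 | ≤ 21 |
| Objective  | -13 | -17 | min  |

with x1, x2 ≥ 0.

Evaluate the objective at each vertex of the feasible region:
  z(0, 0) = 0
  z(9.4, 0) = -122.2
  z(6.765, 6.588) = -199.9
  z(5, 8) = -201  ←
  z(0, 10.5) = -178.5
The minimum is at x1 = 5, x2 = 8.

x1 = 5, x2 = 8, z = -201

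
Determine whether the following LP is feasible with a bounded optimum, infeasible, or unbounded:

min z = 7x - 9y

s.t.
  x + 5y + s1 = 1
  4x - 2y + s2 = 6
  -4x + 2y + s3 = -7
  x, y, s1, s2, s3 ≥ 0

Infeasible (no feasible solution exists)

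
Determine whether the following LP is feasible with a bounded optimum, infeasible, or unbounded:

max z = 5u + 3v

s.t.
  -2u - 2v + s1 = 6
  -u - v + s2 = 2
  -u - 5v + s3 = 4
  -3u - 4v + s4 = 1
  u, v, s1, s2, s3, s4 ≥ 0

Unbounded (objective can increase without bound)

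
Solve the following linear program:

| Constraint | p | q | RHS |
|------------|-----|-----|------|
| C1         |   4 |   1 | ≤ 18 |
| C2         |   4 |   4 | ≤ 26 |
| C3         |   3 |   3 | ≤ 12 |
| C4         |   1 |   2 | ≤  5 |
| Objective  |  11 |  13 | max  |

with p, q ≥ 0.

Evaluate the objective at each vertex of the feasible region:
  z(0, 0) = 0
  z(4, 0) = 44
  z(3, 1) = 46  ←
  z(0, 2.5) = 32.5
The maximum is at p = 3, q = 1.

p = 3, q = 1, z = 46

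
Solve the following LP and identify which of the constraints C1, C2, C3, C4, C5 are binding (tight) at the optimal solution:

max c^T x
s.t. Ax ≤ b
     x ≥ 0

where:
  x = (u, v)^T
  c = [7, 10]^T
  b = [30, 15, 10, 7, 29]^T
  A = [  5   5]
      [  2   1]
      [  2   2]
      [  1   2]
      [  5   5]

At u = 3, v = 2, compute slack b - a·x for each constraint:
  C1: 30 − 25 = 5  (slack)
  C2: 15 − 8 = 7  (slack)
  C3: 10 − 10 = 0  (binding)
  C4: 7 − 7 = 0  (binding)
  C5: 29 − 25 = 4  (slack)

Optimal: u = 3, v = 2
Binding: C3, C4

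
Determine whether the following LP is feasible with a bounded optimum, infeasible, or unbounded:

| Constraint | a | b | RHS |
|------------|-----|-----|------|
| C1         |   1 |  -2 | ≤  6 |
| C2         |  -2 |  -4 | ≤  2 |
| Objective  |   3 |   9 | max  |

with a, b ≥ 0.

Unbounded (objective can increase without bound)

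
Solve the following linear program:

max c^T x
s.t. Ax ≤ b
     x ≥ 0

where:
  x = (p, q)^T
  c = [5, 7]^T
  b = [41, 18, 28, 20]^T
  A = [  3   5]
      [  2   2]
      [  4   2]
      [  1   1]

Evaluate the objective at each vertex of the feasible region:
  z(0, 0) = 0
  z(7, 0) = 35
  z(5, 4) = 53
  z(2, 7) = 59  ←
  z(0, 8.2) = 57.4
The maximum is at p = 2, q = 7.

p = 2, q = 7, z = 59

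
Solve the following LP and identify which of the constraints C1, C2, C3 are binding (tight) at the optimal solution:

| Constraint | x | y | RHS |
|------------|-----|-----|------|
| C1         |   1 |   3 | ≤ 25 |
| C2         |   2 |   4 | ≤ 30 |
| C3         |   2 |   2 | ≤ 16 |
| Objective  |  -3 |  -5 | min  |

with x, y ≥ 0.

At x = 1, y = 7, compute slack b - a·x for each constraint:
  C1: 25 − 22 = 3  (slack)
  C2: 30 − 30 = 0  (binding)
  C3: 16 − 16 = 0  (binding)

Optimal: x = 1, y = 7
Binding: C2, C3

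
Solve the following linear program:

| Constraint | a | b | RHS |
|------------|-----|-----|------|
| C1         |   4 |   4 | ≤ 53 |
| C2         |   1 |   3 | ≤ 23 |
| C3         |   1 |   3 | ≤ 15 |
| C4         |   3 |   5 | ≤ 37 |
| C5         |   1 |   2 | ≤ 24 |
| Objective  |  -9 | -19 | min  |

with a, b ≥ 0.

Evaluate the objective at each vertex of the feasible region:
  z(0, 0) = 0
  z(12.33, 0) = -111
  z(9, 2) = -119  ←
  z(0, 5) = -95
The minimum is at a = 9, b = 2.

a = 9, b = 2, z = -119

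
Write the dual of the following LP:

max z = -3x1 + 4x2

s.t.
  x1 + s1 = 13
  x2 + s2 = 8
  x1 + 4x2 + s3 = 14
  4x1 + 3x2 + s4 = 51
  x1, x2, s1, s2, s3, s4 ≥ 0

Primal max cᵀx s.t. Ax ≤ b, x ≥ 0  →  Dual min bᵀy s.t. Aᵀy ≥ c, y ≥ 0.

Minimize: z = 13y1 + 8y2 + 14y3 + 51y4

Subject to:
  y1 + y3 + 4y4 ≥ -3
  y2 + 4y3 + 3y4 ≥ 4
  y1, y2, y3, y4 ≥ 0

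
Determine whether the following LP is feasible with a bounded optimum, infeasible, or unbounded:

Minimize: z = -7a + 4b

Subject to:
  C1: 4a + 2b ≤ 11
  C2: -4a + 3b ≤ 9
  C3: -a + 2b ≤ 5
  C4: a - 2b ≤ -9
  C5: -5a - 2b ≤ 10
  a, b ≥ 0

Infeasible (no feasible solution exists)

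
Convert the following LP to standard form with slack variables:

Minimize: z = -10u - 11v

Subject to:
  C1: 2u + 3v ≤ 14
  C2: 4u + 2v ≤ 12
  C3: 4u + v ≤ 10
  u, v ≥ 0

min z = -10u - 11v

s.t.
  2u + 3v + s1 = 14
  4u + 2v + s2 = 12
  4u + v + s3 = 10
  u, v, s1, s2, s3 ≥ 0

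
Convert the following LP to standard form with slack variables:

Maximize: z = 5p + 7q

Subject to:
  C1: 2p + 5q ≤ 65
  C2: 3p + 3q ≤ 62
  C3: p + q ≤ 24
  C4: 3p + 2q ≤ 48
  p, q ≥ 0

max z = 5p + 7q

s.t.
  2p + 5q + s1 = 65
  3p + 3q + s2 = 62
  p + q + s3 = 24
  3p + 2q + s4 = 48
  p, q, s1, s2, s3, s4 ≥ 0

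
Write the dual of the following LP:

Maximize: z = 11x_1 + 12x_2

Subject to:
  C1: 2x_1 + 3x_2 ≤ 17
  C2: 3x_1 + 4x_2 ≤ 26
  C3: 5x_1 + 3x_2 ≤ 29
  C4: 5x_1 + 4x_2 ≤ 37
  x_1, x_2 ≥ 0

Primal max cᵀx s.t. Ax ≤ b, x ≥ 0  →  Dual min bᵀy s.t. Aᵀy ≥ c, y ≥ 0.

Minimize: z = 17y1 + 26y2 + 29y3 + 37y4

Subject to:
  2y1 + 3y2 + 5y3 + 5y4 ≥ 11
  3y1 + 4y2 + 3y3 + 4y4 ≥ 12
  y1, y2, y3, y4 ≥ 0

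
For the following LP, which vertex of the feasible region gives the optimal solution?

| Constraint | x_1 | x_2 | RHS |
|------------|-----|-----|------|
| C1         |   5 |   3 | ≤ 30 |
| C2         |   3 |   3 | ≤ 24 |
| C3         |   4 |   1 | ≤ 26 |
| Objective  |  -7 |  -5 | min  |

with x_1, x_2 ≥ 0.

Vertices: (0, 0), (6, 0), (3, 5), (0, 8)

Evaluate the objective at each vertex of the feasible region:
  z(0, 0) = 0
  z(6, 0) = -42
  z(3, 5) = -46  ←
  z(0, 8) = -40
The minimum is at x_1 = 3, x_2 = 5.

(3, 5)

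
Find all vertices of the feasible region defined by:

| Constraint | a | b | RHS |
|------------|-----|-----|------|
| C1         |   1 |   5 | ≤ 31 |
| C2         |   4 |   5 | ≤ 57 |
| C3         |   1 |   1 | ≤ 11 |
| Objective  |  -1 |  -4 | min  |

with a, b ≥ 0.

(0, 0), (11, 0), (6, 5), (0, 6.2)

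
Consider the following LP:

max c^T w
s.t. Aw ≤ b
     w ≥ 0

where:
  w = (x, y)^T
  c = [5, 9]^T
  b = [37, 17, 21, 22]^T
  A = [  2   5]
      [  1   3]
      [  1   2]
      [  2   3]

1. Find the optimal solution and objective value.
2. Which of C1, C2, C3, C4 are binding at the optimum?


1. x = 5, y = 4, z = 61
2. C2, C4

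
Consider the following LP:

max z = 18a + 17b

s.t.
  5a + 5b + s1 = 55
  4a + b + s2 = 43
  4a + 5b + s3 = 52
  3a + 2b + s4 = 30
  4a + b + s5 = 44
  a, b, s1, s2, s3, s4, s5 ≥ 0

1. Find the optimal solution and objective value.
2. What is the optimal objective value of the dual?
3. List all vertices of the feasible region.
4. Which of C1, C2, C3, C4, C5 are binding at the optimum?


1. a = 8, b = 3, z = 195
2. 195
3. (0, 0), (10, 0), (8, 3), (3, 8), (0, 10.4)
4. C1, C4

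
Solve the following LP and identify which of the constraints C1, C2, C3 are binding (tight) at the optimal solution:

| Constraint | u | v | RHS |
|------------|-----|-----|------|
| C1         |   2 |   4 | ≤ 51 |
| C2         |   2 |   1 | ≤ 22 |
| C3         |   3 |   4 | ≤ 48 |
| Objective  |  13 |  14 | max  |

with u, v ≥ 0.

At u = 8, v = 6, compute slack b - a·x for each constraint:
  C1: 51 − 40 = 11  (slack)
  C2: 22 − 22 = 0  (binding)
  C3: 48 − 48 = 0  (binding)

Optimal: u = 8, v = 6
Binding: C2, C3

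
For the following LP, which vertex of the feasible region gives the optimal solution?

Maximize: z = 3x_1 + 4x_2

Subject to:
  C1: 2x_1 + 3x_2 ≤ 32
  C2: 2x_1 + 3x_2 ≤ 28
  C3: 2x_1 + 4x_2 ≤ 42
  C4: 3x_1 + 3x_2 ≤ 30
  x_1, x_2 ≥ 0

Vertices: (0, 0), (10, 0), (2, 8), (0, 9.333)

Evaluate the objective at each vertex of the feasible region:
  z(0, 0) = 0
  z(10, 0) = 30
  z(2, 8) = 38  ←
  z(0, 9.333) = 37.33
The maximum is at x_1 = 2, x_2 = 8.

(2, 8)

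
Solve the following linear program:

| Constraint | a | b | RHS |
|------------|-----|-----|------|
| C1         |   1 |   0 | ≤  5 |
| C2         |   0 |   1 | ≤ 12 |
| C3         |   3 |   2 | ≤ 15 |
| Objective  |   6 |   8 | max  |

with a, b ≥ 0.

Evaluate the objective at each vertex of the feasible region:
  z(0, 0) = 0
  z(5, 0) = 30
  z(0, 7.5) = 60  ←
The maximum is at a = 0, b = 7.5.

a = 0, b = 7.5, z = 60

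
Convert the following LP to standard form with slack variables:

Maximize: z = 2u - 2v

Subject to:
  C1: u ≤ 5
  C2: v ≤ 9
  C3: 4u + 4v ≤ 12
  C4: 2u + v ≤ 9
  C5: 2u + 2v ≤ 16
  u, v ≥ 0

max z = 2u - 2v

s.t.
  u + s1 = 5
  v + s2 = 9
  4u + 4v + s3 = 12
  2u + v + s4 = 9
  2u + 2v + s5 = 16
  u, v, s1, s2, s3, s4, s5 ≥ 0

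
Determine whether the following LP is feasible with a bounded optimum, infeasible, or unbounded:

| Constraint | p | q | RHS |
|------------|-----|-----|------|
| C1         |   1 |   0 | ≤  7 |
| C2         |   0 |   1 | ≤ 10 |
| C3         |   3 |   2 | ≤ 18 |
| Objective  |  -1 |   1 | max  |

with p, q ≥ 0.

Feasible with a bounded optimal solution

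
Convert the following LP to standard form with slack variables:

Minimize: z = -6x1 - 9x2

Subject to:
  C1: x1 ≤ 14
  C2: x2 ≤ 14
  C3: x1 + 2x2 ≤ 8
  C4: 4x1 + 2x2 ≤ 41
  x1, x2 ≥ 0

min z = -6x1 - 9x2

s.t.
  x1 + s1 = 14
  x2 + s2 = 14
  x1 + 2x2 + s3 = 8
  4x1 + 2x2 + s4 = 41
  x1, x2, s1, s2, s3, s4 ≥ 0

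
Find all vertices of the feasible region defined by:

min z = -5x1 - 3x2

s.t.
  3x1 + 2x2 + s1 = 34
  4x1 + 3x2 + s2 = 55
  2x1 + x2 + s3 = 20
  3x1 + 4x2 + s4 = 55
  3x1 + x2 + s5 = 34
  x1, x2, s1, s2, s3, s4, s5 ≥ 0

(0, 0), (10, 0), (6, 8), (4.333, 10.5), (0, 13.75)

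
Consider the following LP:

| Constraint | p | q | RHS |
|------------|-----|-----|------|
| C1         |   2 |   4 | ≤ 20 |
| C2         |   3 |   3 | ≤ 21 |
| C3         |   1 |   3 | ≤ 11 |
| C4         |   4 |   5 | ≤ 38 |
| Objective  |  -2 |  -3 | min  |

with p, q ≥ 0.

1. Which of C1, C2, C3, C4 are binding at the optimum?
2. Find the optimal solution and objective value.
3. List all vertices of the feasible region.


1. C2, C3
2. p = 5, q = 2, z = -16
3. (0, 0), (7, 0), (5, 2), (0, 3.667)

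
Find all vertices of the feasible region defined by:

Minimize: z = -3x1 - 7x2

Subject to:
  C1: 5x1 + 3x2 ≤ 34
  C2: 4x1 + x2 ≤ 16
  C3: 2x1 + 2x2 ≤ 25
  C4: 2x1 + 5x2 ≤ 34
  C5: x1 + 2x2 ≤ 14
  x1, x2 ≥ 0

(0, 0), (4, 0), (2.571, 5.714), (2, 6), (0, 6.8)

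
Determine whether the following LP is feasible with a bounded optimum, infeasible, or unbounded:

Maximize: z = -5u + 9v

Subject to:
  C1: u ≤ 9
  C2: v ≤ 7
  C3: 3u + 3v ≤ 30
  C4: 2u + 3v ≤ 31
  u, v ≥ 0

Feasible with a bounded optimal solution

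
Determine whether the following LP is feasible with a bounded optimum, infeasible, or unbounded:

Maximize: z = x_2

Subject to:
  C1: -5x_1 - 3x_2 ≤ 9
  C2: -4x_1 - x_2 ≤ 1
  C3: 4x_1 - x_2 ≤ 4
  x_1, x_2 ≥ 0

Unbounded (objective can increase without bound)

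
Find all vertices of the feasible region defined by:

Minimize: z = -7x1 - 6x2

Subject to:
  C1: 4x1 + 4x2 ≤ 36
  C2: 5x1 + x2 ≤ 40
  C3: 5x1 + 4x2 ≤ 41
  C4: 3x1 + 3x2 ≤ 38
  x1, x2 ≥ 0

(0, 0), (8, 0), (7.933, 0.3333), (5, 4), (0, 9)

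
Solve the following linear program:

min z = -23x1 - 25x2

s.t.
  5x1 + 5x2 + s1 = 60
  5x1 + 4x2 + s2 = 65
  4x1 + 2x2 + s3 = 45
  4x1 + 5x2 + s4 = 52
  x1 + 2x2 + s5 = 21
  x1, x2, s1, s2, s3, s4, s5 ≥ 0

Evaluate the objective at each vertex of the feasible region:
  z(0, 0) = 0
  z(11.25, 0) = -258.8
  z(10.5, 1.5) = -279
  z(8, 4) = -284  ←
  z(0, 10.4) = -260
The minimum is at x1 = 8, x2 = 4.

x1 = 8, x2 = 4, z = -284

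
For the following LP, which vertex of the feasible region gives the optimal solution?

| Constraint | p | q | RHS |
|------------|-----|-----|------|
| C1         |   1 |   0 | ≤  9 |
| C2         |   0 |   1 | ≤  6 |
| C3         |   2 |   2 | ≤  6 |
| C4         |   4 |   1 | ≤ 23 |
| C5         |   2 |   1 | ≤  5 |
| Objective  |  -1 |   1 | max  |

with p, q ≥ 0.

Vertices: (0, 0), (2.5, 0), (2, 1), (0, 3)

Evaluate the objective at each vertex of the feasible region:
  z(0, 0) = 0
  z(2.5, 0) = -2.5
  z(2, 1) = -1
  z(0, 3) = 3  ←
The maximum is at p = 0, q = 3.

(0, 3)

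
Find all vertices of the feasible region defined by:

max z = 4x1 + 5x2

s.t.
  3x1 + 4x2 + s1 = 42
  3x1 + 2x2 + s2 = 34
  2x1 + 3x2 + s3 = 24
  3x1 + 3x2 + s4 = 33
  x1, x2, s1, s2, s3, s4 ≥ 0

(0, 0), (11, 0), (9, 2), (0, 8)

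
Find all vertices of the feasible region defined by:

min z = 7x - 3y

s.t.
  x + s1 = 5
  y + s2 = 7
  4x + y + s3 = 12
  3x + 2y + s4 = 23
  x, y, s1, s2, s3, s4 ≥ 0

(0, 0), (3, 0), (1.25, 7), (0, 7)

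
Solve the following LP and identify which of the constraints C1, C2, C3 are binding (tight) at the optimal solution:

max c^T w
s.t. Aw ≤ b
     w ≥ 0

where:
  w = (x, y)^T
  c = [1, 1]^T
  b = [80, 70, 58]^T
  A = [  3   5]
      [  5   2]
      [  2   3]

At x = 10, y = 10, compute slack b - a·x for each constraint:
  C1: 80 − 80 = 0  (binding)
  C2: 70 − 70 = 0  (binding)
  C3: 58 − 50 = 8  (slack)

Optimal: x = 10, y = 10
Binding: C1, C2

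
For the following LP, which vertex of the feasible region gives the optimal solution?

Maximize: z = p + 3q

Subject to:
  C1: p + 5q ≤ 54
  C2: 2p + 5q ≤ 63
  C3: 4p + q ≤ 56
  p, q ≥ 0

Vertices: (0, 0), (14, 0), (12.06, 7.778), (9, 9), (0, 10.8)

Evaluate the objective at each vertex of the feasible region:
  z(0, 0) = 0
  z(14, 0) = 14
  z(12.06, 7.778) = 35.39
  z(9, 9) = 36  ←
  z(0, 10.8) = 32.4
The maximum is at p = 9, q = 9.

(9, 9)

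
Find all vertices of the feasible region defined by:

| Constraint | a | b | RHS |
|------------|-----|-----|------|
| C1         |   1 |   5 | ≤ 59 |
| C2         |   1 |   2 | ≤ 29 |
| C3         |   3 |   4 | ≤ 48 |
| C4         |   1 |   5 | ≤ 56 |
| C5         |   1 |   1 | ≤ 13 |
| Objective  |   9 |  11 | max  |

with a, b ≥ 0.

(0, 0), (13, 0), (4, 9), (1.455, 10.91), (0, 11.2)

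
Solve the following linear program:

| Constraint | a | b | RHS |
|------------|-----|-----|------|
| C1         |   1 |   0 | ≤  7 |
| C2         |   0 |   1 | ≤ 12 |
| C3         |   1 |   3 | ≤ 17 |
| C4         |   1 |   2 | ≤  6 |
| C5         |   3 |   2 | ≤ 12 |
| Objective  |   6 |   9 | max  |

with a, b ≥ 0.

Evaluate the objective at each vertex of the feasible region:
  z(0, 0) = 0
  z(4, 0) = 24
  z(3, 1.5) = 31.5  ←
  z(0, 3) = 27
The maximum is at a = 3, b = 1.5.

a = 3, b = 1.5, z = 31.5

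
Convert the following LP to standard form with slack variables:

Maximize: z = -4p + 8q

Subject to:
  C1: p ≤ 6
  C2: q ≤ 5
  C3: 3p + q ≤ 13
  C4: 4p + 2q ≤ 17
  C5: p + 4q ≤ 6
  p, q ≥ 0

max z = -4p + 8q

s.t.
  p + s1 = 6
  q + s2 = 5
  3p + q + s3 = 13
  4p + 2q + s4 = 17
  p + 4q + s5 = 6
  p, q, s1, s2, s3, s4, s5 ≥ 0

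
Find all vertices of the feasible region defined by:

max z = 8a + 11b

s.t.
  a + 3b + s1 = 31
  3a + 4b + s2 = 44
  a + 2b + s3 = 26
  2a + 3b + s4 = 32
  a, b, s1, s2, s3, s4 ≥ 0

(0, 0), (14.67, 0), (4, 8), (1, 10), (0, 10.33)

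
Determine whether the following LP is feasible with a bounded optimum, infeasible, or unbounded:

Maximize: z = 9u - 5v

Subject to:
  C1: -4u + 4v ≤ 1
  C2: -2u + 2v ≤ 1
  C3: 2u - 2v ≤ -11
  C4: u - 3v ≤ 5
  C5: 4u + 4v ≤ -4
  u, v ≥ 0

Infeasible (no feasible solution exists)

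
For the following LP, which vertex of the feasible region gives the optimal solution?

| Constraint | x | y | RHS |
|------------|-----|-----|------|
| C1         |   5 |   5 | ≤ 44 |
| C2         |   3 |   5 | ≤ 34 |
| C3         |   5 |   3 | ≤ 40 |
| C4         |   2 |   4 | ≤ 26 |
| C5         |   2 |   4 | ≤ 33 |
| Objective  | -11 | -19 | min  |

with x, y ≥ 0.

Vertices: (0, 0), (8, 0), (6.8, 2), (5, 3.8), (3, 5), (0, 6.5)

Evaluate the objective at each vertex of the feasible region:
  z(0, 0) = 0
  z(8, 0) = -88
  z(6.8, 2) = -112.8
  z(5, 3.8) = -127.2
  z(3, 5) = -128  ←
  z(0, 6.5) = -123.5
The minimum is at x = 3, y = 5.

(3, 5)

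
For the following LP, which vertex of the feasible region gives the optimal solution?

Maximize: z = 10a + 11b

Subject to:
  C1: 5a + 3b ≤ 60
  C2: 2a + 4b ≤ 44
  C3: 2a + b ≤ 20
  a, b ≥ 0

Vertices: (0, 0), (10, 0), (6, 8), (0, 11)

Evaluate the objective at each vertex of the feasible region:
  z(0, 0) = 0
  z(10, 0) = 100
  z(6, 8) = 148  ←
  z(0, 11) = 121
The maximum is at a = 6, b = 8.

(6, 8)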